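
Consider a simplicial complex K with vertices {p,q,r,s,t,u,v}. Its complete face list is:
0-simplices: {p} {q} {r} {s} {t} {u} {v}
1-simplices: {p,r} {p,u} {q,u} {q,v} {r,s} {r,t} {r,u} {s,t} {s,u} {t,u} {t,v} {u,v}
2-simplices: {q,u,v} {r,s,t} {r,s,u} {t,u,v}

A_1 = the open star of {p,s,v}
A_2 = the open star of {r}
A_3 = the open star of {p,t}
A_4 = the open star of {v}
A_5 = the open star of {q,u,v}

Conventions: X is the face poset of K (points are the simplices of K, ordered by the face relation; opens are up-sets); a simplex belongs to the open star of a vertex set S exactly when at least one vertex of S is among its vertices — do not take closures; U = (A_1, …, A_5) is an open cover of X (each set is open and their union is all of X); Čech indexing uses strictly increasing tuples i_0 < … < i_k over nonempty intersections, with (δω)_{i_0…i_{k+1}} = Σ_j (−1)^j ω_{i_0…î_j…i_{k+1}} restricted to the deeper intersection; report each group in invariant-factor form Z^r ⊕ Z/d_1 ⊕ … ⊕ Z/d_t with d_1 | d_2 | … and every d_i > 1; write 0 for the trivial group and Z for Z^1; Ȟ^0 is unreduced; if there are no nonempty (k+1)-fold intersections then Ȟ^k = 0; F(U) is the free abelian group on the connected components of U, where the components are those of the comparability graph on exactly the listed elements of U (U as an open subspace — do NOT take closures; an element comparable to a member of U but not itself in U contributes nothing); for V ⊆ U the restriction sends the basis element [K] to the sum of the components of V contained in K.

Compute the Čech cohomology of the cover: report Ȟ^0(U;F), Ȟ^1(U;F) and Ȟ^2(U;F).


nonempty intersections:
  A1={{p},{s},{v},{p,r},{p,u},{q,v},{r,s},{s,t},{s,u},{t,v},{u,v},{q,u,v},{r,s,t},{r,s,u},{t,u,v}} A2={{r},{p,r},{r,s},{r,t},{r,u},{r,s,t},{r,s,u}} A3={{p},{t},{p,r},{p,u},{r,t},{s,t},{t,u},{t,v},{r,s,t},{t,u,v}} A4={{v},{q,v},{t,v},{u,v},{q,u,v},{t,u,v}} A5={{q},{u},{v},{p,u},{q,u},{q,v},{r,u},{s,u},{t,u},{t,v},{u,v},{q,u,v},{r,s,u},{t,u,v}}
  A12={{p,r},{r,s},{r,s,t},{r,s,u}} A13={{p},{p,r},{p,u},{s,t},{t,v},{r,s,t},{t,u,v}} A14={{v},{q,v},{t,v},{u,v},{q,u,v},{t,u,v}} A15={{v},{p,u},{q,v},{s,u},{t,v},{u,v},{q,u,v},{r,s,u},{t,u,v}} A23={{p,r},{r,t},{r,s,t}} A25={{r,u},{r,s,u}} A34={{t,v},{t,u,v}} A35={{p,u},{t,u},{t,v},{t,u,v}} A45={{v},{q,v},{t,v},{u,v},{q,u,v},{t,u,v}}
  A123={{p,r},{r,s,t}} A125={{r,s,u}} A134={{t,v},{t,u,v}} A135={{p,u},{t,v},{t,u,v}} A145={{v},{q,v},{t,v},{u,v},{q,u,v},{t,u,v}} A345={{t,v},{t,u,v}}
  A1345={{t,v},{t,u,v}}
components per intersection:
  A1: {{p},{p,r},{p,u}} {{s},{r,s},{s,t},{s,u},{r,s,t},{r,s,u}} {{v},{q,v},{t,v},{u,v},{q,u,v},{t,u,v}}
  A2: {{r},{p,r},{r,s},{r,t},{r,u},{r,s,t},{r,s,u}}
  A3: {{p},{p,r},{p,u}} {{t},{r,t},{s,t},{t,u},{t,v},{r,s,t},{t,u,v}}
  A4: {{v},{q,v},{t,v},{u,v},{q,u,v},{t,u,v}}
  A5: {{q},{u},{v},{p,u},{q,u},{q,v},{r,u},{s,u},{t,u},{t,v},{u,v},{q,u,v},{r,s,u},{t,u,v}}
  A12: {{p,r}} {{r,s},{r,s,t},{r,s,u}}
  A13: {{p},{p,r},{p,u}} {{s,t},{r,s,t}} {{t,v},{t,u,v}}
  A14: {{v},{q,v},{t,v},{u,v},{q,u,v},{t,u,v}}
  A15: {{v},{q,v},{t,v},{u,v},{q,u,v},{t,u,v}} {{p,u}} {{s,u},{r,s,u}}
  A23: {{p,r}} {{r,t},{r,s,t}}
  A25: {{r,u},{r,s,u}}
  A34: {{t,v},{t,u,v}}
  A35: {{p,u}} {{t,u},{t,v},{t,u,v}}
  A45: {{v},{q,v},{t,v},{u,v},{q,u,v},{t,u,v}}
  A123: {{p,r}} {{r,s,t}}
  A125: {{r,s,u}}
  A134: {{t,v},{t,u,v}}
  A135: {{p,u}} {{t,v},{t,u,v}}
  A145: {{v},{q,v},{t,v},{u,v},{q,u,v},{t,u,v}}
  A345: {{t,v},{t,u,v}}
  A1345: {{t,v},{t,u,v}}
C dims 8,16,8,1; δ0: rk 7, SNF 1^7; δ1: rk 7, SNF 1^7; δ2: rk 1, SNF 1^1
Ȟ^0: (8−7)−0=1 ⇒ Z
Ȟ^1: (16−7)−7=2 ⇒ Z^2
Ȟ^2: (8−1)−7=0 ⇒ 0

Ȟ^0 = Z; Ȟ^1 = Z^2; Ȟ^2 = 0


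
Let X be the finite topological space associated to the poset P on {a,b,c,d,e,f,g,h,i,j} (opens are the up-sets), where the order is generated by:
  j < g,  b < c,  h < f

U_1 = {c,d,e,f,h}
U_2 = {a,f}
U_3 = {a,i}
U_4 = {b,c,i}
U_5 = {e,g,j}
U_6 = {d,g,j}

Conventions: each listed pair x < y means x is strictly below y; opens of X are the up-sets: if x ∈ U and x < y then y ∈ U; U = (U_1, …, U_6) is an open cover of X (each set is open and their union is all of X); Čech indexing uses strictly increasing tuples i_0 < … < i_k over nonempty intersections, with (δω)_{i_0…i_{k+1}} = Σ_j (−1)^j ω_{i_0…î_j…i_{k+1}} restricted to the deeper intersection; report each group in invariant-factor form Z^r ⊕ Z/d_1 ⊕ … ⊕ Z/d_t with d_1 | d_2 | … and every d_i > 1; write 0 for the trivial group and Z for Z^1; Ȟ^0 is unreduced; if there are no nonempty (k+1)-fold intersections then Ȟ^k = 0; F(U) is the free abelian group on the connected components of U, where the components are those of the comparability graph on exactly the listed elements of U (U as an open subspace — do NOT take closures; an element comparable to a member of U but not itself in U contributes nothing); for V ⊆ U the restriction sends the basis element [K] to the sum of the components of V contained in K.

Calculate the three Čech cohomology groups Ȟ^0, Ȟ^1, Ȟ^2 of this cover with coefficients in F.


Ȟ^0 ≅ Z^7, Ȟ^1 ≅ 0 and Ȟ^2 ≅ 0

nerve simplices:
  U12={f} U14={c} U15={e} U16={d} U23={a} U34={i} U56={g,j}
components per intersection:
  U1: {c} {d} {e} {f,h}
  U2: {a} {f}
  U3: {a} {i}
  U4: {b,c} {i}
  U5: {e} {g,j}
  U6: {d} {g,j}
  U12: {f}
  U14: {c}
  U15: {e}
  U16: {d}
  U23: {a}
  U34: {i}
  U56: {g,j}
C dims 14,7; δ0: rk 7, SNF 1^7
degree 0: 14−7−0 = 7 → Ȟ^0 ≅ Z^7
degree 1: 7−0−7 = 0 → Ȟ^1 ≅ 0
degree 2: 0−0−0 = 0 → Ȟ^2 ≅ 0


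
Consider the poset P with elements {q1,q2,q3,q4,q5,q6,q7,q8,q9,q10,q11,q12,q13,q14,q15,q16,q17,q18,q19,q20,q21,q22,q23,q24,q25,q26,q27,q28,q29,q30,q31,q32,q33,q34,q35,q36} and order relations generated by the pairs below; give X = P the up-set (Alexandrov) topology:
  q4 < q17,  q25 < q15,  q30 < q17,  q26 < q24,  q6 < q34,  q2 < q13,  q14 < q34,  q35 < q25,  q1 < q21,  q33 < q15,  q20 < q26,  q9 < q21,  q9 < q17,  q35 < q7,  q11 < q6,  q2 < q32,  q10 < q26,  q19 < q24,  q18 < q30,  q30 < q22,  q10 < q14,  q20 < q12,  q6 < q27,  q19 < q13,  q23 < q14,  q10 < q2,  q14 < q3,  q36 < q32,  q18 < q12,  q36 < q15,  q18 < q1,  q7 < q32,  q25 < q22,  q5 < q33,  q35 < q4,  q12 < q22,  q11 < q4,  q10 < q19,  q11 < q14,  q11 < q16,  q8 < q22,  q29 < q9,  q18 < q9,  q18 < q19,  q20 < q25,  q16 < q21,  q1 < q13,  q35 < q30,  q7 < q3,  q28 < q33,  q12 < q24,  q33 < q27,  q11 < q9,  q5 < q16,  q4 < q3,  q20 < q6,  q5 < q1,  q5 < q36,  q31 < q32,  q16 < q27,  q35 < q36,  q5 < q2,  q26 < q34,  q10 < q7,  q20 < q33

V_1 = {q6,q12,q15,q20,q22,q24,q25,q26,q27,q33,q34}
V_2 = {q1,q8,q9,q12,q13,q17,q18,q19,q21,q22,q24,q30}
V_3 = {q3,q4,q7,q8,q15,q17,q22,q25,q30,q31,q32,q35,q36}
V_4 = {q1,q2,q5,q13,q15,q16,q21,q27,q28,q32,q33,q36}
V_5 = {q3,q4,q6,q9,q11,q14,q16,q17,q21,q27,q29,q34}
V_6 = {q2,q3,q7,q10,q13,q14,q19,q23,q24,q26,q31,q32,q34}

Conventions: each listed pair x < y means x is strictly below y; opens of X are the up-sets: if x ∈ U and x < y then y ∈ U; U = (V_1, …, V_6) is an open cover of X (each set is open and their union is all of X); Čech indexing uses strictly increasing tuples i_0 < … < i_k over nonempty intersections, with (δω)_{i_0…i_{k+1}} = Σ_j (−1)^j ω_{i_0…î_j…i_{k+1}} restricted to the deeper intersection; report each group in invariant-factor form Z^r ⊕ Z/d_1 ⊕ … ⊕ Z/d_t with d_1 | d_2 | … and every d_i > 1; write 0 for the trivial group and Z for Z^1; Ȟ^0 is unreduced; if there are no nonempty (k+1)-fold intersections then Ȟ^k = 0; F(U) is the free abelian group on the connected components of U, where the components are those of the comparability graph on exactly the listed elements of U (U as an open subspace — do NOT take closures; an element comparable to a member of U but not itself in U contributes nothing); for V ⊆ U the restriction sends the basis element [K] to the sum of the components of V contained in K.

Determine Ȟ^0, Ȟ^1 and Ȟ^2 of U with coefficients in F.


nerve simplices:
  V12={q12,q22,q24} V13={q15,q22,q25} V14={q15,q27,q33} V15={q6,q27,q34} V16={q24,q26,q34} V23={q8,q17,q22,q30} V24={q1,q13,q21} V25={q9,q17,q21} V26={q13,q19,q24} V34={q15,q32,q36} V35={q3,q4,q17} V36={q3,q7,q31,q32} V45={q16,q21,q27} V46={q2,q13,q32} V56={q3,q14,q34}
  V123={q22} V126={q24} V134={q15} V145={q27} V156={q34} V235={q17} V245={q21} V246={q13} V346={q32} V356={q3}
components per intersection:
  V1: {q6,q12,q15,q20,q22,q24,q25,q26,q27,q33,q34}
  V2: {q1,q8,q9,q12,q13,q17,q18,q19,q21,q22,q24,q30}
  V3: {q3,q4,q7,q8,q15,q17,q22,q25,q30,q31,q32,q35,q36}
  V4: {q1,q2,q5,q13,q15,q16,q21,q27,q28,q32,q33,q36}
  V5: {q3,q4,q6,q9,q11,q14,q16,q17,q21,q27,q29,q34}
  V6: {q2,q3,q7,q10,q13,q14,q19,q23,q24,q26,q31,q32,q34}
  V12: {q12,q22,q24}
  V13: {q15,q22,q25}
  V14: {q15,q27,q33}
  V15: {q6,q27,q34}
  V16: {q24,q26,q34}
  V23: {q8,q17,q22,q30}
  V24: {q1,q13,q21}
  V25: {q9,q17,q21}
  V26: {q13,q19,q24}
  V34: {q15,q32,q36}
  V35: {q3,q4,q17}
  V36: {q3,q7,q31,q32}
  V45: {q16,q21,q27}
  V46: {q2,q13,q32}
  V56: {q3,q14,q34}
  V123: {q22}
  V126: {q24}
  V134: {q15}
  V145: {q27}
  V156: {q34}
  V235: {q17}
  V245: {q21}
  V246: {q13}
  V346: {q32}
  V356: {q3}
C dims 6,15,10; δ0: rk 5, SNF 1^5; δ1: rk 10, SNF 1^9·2
degree 0: 6−5−0 = 1 → Ȟ^0 ≅ Z
degree 1: 15−10−5 = 0 → Ȟ^1 ≅ 0
degree 2: 10−0−10 = 0 plus torsion [2] → Ȟ^2 ≅ Z/2

Ȟ^0 = Z, Ȟ^1 = 0 and Ȟ^2 = Z/2


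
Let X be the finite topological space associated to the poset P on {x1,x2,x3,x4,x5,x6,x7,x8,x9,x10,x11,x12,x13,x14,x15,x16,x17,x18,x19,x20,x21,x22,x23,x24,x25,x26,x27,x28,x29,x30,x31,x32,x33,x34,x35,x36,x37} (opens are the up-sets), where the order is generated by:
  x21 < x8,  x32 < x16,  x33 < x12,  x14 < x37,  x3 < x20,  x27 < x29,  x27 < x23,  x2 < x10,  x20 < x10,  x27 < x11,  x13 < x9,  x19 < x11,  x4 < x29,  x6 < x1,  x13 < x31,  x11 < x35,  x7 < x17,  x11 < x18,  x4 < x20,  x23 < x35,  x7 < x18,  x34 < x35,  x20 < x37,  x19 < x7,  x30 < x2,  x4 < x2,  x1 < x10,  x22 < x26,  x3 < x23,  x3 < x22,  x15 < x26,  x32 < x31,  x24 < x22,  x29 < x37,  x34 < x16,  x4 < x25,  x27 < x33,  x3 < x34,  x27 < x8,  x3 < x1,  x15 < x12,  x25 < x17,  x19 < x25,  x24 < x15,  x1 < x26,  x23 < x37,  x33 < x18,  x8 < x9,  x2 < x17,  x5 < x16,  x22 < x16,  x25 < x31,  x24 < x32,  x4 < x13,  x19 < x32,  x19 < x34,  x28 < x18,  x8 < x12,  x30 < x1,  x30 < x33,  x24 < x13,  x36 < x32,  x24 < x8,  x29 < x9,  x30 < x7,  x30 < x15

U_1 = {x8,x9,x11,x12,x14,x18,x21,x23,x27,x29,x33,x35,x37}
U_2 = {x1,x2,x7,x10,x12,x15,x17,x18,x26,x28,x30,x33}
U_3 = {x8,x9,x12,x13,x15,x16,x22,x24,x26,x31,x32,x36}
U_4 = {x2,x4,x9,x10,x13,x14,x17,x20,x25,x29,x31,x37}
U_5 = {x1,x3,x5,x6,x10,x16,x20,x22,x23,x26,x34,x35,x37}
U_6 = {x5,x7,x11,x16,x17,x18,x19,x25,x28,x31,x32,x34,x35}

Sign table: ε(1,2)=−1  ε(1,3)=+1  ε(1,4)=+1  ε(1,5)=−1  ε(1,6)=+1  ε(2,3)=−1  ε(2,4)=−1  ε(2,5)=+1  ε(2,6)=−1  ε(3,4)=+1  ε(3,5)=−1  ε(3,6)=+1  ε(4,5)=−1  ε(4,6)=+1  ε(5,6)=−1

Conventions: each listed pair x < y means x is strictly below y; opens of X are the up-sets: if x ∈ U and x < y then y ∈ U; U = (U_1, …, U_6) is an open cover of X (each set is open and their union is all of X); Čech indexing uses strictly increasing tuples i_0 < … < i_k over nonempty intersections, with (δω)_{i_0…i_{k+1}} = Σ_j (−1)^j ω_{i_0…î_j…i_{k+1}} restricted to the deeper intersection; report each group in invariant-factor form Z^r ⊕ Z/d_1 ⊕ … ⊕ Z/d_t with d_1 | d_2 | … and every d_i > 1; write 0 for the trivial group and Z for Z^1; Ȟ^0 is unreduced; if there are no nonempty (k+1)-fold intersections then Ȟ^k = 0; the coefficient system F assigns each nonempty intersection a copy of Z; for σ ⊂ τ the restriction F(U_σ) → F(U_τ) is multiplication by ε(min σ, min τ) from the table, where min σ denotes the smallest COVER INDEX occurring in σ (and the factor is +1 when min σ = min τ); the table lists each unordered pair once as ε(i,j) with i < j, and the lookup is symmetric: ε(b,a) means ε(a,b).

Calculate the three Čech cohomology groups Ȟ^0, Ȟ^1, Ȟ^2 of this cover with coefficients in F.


nonempty intersections:
  U12={x12,x18,x33} U13={x8,x9,x12} U14={x9,x14,x29,x37} U15={x23,x35,x37} U16={x11,x18,x35} U23={x12,x15,x26} U24={x2,x10,x17} U25={x1,x10,x26} U26={x7,x17,x18,x28} U34={x9,x13,x31} U35={x16,x22,x26} U36={x16,x31,x32} U45={x10,x20,x37} U46={x17,x25,x31} U56={x5,x16,x34,x35}
  U123={x12} U126={x18} U134={x9} U145={x37} U156={x35} U235={x26} U245={x10} U246={x17} U346={x31} U356={x16}
C dims 6,15,10; δ0: rk 5, SNF 1^5; δ1: rk 10, SNF 1^9·2
Ȟ^0: (6−5)−0=1 ⇒ Z
Ȟ^1: (15−10)−5=0 ⇒ 0
Ȟ^2: (10−0)−10=0 plus torsion [2] ⇒ Z/2

Ȟ^0 ≅ Z; Ȟ^1 ≅ 0; Ȟ^2 ≅ Z/2


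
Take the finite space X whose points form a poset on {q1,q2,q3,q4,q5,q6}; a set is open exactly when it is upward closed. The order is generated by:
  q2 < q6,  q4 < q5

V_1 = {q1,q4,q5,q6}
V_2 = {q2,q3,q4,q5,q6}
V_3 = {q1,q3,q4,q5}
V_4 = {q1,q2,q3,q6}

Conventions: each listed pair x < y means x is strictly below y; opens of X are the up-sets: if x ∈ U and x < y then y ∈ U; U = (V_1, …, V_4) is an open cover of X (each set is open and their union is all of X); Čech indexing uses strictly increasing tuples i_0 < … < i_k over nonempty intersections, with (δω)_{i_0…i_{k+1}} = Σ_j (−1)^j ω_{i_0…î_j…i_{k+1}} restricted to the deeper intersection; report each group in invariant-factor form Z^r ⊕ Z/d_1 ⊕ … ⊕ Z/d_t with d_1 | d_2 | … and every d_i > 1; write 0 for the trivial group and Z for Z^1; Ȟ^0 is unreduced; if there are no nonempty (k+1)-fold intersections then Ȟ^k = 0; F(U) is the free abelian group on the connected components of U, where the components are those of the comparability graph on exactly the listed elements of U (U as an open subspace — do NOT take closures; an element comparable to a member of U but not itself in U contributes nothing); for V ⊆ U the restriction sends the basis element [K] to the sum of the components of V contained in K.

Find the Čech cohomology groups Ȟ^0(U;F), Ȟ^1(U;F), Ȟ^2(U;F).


Ȟ^0 ≅ Z^4, Ȟ^1 ≅ 0, Ȟ^2 ≅ 0

nonempty overlaps:
  V12={q4,q5,q6} V13={q1,q4,q5} V14={q1,q6} V23={q3,q4,q5} V24={q2,q3,q6} V34={q1,q3}
  V123={q4,q5} V124={q6} V134={q1} V234={q3}
components per intersection:
  V1: {q1} {q4,q5} {q6}
  V2: {q2,q6} {q3} {q4,q5}
  V3: {q1} {q3} {q4,q5}
  V4: {q1} {q2,q6} {q3}
  V12: {q4,q5} {q6}
  V13: {q1} {q4,q5}
  V14: {q1} {q6}
  V23: {q3} {q4,q5}
  V24: {q2,q6} {q3}
  V34: {q1} {q3}
  V123: {q4,q5}
  V124: {q6}
  V134: {q1}
  V234: {q3}
C dims 12,12,4; δ0: rk 8, SNF 1^8; δ1: rk 4, SNF 1^4
degree 0: 12−8−0 = 4 → Ȟ^0 ≅ Z^4
degree 1: 12−4−8 = 0 → Ȟ^1 ≅ 0
degree 2: 4−0−4 = 0 → Ȟ^2 ≅ 0


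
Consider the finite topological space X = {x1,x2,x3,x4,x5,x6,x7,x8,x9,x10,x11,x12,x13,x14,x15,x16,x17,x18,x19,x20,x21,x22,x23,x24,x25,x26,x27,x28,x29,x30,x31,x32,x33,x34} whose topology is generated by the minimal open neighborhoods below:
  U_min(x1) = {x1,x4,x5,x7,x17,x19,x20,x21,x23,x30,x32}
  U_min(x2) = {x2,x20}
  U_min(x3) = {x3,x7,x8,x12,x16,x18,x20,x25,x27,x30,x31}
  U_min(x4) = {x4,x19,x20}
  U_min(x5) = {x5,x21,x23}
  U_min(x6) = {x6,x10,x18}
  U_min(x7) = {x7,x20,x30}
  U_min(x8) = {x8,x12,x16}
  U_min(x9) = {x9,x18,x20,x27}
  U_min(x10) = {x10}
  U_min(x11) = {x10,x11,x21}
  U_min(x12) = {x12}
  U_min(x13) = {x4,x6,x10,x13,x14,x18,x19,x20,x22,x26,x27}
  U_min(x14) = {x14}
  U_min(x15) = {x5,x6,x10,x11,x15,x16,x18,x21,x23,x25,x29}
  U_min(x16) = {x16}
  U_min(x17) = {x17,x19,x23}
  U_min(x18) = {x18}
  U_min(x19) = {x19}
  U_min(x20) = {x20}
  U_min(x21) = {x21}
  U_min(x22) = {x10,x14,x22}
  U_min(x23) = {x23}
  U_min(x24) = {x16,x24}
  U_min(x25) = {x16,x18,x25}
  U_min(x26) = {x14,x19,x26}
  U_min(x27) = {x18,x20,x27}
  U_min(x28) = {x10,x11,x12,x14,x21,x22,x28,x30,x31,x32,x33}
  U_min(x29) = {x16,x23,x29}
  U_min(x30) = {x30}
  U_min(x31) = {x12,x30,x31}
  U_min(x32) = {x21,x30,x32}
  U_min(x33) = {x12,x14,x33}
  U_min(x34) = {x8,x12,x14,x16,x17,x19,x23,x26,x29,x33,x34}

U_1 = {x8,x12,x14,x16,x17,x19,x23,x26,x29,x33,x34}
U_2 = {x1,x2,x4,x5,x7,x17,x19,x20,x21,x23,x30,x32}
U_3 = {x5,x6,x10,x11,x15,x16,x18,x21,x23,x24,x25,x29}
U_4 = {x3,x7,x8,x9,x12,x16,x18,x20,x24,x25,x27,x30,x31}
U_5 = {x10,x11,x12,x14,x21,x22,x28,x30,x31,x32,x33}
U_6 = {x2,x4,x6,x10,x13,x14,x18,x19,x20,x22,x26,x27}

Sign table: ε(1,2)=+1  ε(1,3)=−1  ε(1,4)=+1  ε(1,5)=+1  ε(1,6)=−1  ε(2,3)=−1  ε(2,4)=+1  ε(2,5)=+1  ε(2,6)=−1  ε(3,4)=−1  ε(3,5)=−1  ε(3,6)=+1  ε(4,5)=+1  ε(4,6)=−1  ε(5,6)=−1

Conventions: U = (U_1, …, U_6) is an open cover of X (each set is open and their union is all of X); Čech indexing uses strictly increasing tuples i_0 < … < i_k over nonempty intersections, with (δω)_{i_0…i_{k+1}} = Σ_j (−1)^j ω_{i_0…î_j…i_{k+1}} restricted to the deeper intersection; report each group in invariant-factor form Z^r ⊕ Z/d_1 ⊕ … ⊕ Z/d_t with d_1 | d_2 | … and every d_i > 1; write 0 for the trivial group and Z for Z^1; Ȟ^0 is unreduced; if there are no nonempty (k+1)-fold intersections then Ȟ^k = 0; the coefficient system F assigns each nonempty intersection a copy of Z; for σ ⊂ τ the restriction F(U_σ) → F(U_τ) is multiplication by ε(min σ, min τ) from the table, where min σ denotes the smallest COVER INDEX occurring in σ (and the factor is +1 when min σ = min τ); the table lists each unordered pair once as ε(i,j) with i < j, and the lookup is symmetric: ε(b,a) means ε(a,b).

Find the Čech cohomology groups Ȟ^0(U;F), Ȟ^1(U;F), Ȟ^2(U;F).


Ȟ^0 ≅ Z; Ȟ^1 ≅ 0; Ȟ^2 ≅ Z/2

intersection data:
  U12={x17,x19,x23} U13={x16,x23,x29} U14={x8,x12,x16} U15={x12,x14,x33} U16={x14,x19,x26} U23={x5,x21,x23} U24={x7,x20,x30} U25={x21,x30,x32} U26={x2,x4,x19,x20} U34={x16,x18,x24,x25} U35={x10,x11,x21} U36={x6,x10,x18} U45={x12,x30,x31} U46={x18,x20,x27} U56={x10,x14,x22}
  U123={x23} U126={x19} U134={x16} U145={x12} U156={x14} U235={x21} U245={x30} U246={x20} U346={x18} U356={x10}
C dims 6,15,10; δ0: rk 5, SNF 1^5; δ1: rk 10, SNF 1^9·2
Ȟ^0 = (6 − 5) − 0 = 1, so Ȟ^0 ≅ Z
Ȟ^1 = (15 − 10) − 5 = 0, so Ȟ^1 ≅ 0
Ȟ^2 = (10 − 0) − 10 = 0 plus torsion [2], so Ȟ^2 ≅ Z/2


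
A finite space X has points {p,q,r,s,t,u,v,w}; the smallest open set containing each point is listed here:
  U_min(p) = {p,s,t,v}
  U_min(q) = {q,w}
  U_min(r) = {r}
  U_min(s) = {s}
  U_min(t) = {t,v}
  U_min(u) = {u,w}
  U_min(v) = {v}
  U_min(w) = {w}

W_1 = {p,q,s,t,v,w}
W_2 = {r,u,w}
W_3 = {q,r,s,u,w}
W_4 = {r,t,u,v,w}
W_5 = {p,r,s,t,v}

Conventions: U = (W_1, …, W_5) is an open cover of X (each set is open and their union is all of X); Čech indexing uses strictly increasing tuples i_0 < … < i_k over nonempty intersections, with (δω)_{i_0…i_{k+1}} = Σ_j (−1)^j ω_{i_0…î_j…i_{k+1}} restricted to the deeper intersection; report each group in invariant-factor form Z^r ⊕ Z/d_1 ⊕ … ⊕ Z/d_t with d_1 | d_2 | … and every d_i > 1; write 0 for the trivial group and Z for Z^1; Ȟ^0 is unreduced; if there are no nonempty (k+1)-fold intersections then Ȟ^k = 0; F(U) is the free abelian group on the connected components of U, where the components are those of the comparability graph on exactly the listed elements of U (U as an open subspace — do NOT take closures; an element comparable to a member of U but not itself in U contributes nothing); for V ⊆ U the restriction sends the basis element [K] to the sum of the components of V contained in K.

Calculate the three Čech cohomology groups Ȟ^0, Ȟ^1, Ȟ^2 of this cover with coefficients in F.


Ȟ^0 = Z^3; Ȟ^1 = 0; Ȟ^2 = 0

nerve simplices:
  W12={w} W13={q,s,w} W14={t,v,w} W15={p,s,t,v} W23={r,u,w} W24={r,u,w} W25={r} W34={r,u,w} W35={r,s} W45={r,t,v}
  W123={w} W124={w} W134={w} W135={s} W145={t,v} W234={r,u,w} W235={r} W245={r} W345={r}
  W1234={w} W2345={r}
components per intersection:
  W1: {p,s,t,v} {q,w}
  W2: {r} {u,w}
  W3: {q,u,w} {r} {s}
  W4: {r} {t,v} {u,w}
  W5: {p,s,t,v} {r}
  W12: {w}
  W13: {q,w} {s}
  W14: {t,v} {w}
  W15: {p,s,t,v}
  W23: {r} {u,w}
  W24: {r} {u,w}
  W25: {r}
  W34: {r} {u,w}
  W35: {r} {s}
  W45: {r} {t,v}
  W123: {w}
  W124: {w}
  W134: {w}
  W135: {s}
  W145: {t,v}
  W234: {r} {u,w}
  W235: {r}
  W245: {r}
  W345: {r}
  W1234: {w}
  W2345: {r}
C dims 12,17,10,2; δ0: rk 9, SNF 1^9; δ1: rk 8, SNF 1^8; δ2: rk 2, SNF 1^2
degree 0: 12−9−0 = 3 → Ȟ^0 ≅ Z^3
degree 1: 17−8−9 = 0 → Ȟ^1 ≅ 0
degree 2: 10−2−8 = 0 → Ȟ^2 ≅ 0


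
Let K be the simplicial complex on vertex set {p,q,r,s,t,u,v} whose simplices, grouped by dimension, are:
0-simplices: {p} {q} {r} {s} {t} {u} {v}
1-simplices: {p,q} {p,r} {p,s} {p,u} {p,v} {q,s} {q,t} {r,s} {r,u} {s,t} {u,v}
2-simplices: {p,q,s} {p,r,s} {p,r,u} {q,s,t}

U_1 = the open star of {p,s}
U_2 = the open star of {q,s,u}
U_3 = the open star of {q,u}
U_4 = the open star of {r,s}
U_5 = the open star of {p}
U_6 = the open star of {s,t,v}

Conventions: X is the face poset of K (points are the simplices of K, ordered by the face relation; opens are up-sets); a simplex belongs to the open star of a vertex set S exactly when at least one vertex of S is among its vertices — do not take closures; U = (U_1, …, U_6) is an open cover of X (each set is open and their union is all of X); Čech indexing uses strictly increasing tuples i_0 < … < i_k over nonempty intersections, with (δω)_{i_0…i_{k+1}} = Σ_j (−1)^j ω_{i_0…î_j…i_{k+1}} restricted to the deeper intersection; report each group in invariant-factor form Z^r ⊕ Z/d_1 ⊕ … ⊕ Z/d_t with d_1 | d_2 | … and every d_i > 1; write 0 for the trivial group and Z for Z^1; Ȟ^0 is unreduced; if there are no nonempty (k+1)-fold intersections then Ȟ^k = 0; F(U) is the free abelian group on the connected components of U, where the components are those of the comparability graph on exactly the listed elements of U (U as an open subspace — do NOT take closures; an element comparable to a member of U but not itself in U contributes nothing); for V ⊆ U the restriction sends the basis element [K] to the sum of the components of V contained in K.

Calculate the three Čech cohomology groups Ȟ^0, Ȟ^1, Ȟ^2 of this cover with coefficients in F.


intersection data:
  U1={{p},{s},{p,q},{p,r},{p,s},{p,u},{p,v},{q,s},{r,s},{s,t},{p,q,s},{p,r,s},{p,r,u},{q,s,t}} U2={{q},{s},{u},{p,q},{p,s},{p,u},{q,s},{q,t},{r,s},{r,u},{s,t},{u,v},{p,q,s},{p,r,s},{p,r,u},{q,s,t}} U3={{q},{u},{p,q},{p,u},{q,s},{q,t},{r,u},{u,v},{p,q,s},{p,r,u},{q,s,t}} U4={{r},{s},{p,r},{p,s},{q,s},{r,s},{r,u},{s,t},{p,q,s},{p,r,s},{p,r,u},{q,s,t}} U5={{p},{p,q},{p,r},{p,s},{p,u},{p,v},{p,q,s},{p,r,s},{p,r,u}} U6={{s},{t},{v},{p,s},{p,v},{q,s},{q,t},{r,s},{s,t},{u,v},{p,q,s},{p,r,s},{q,s,t}}
  U12={{s},{p,q},{p,s},{p,u},{q,s},{r,s},{s,t},{p,q,s},{p,r,s},{p,r,u},{q,s,t}} U13={{p,q},{p,u},{q,s},{p,q,s},{p,r,u},{q,s,t}} U14={{s},{p,r},{p,s},{q,s},{r,s},{s,t},{p,q,s},{p,r,s},{p,r,u},{q,s,t}} U15={{p},{p,q},{p,r},{p,s},{p,u},{p,v},{p,q,s},{p,r,s},{p,r,u}} U16={{s},{p,s},{p,v},{q,s},{r,s},{s,t},{p,q,s},{p,r,s},{q,s,t}} U23={{q},{u},{p,q},{p,u},{q,s},{q,t},{r,u},{u,v},{p,q,s},{p,r,u},{q,s,t}} U24={{s},{p,s},{q,s},{r,s},{r,u},{s,t},{p,q,s},{p,r,s},{p,r,u},{q,s,t}} U25={{p,q},{p,s},{p,u},{p,q,s},{p,r,s},{p,r,u}} U26={{s},{p,s},{q,s},{q,t},{r,s},{s,t},{u,v},{p,q,s},{p,r,s},{q,s,t}} U34={{q,s},{r,u},{p,q,s},{p,r,u},{q,s,t}} U35={{p,q},{p,u},{p,q,s},{p,r,u}} U36={{q,s},{q,t},{u,v},{p,q,s},{q,s,t}} U45={{p,r},{p,s},{p,q,s},{p,r,s},{p,r,u}} U46={{s},{p,s},{q,s},{r,s},{s,t},{p,q,s},{p,r,s},{q,s,t}} U56={{p,s},{p,v},{p,q,s},{p,r,s}}
  U123={{p,q},{p,u},{q,s},{p,q,s},{p,r,u},{q,s,t}} U124={{s},{p,s},{q,s},{r,s},{s,t},{p,q,s},{p,r,s},{p,r,u},{q,s,t}} U125={{p,q},{p,s},{p,u},{p,q,s},{p,r,s},{p,r,u}} U126={{s},{p,s},{q,s},{r,s},{s,t},{p,q,s},{p,r,s},{q,s,t}} U134={{q,s},{p,q,s},{p,r,u},{q,s,t}} U135={{p,q},{p,u},{p,q,s},{p,r,u}} U136={{q,s},{p,q,s},{q,s,t}} U145={{p,r},{p,s},{p,q,s},{p,r,s},{p,r,u}} U146={{s},{p,s},{q,s},{r,s},{s,t},{p,q,s},{p,r,s},{q,s,t}} U156={{p,s},{p,v},{p,q,s},{p,r,s}} U234={{q,s},{r,u},{p,q,s},{p,r,u},{q,s,t}} U235={{p,q},{p,u},{p,q,s},{p,r,u}} U236={{q,s},{q,t},{u,v},{p,q,s},{q,s,t}} U245={{p,s},{p,q,s},{p,r,s},{p,r,u}} U246={{s},{p,s},{q,s},{r,s},{s,t},{p,q,s},{p,r,s},{q,s,t}} U256={{p,s},{p,q,s},{p,r,s}} U345={{p,q,s},{p,r,u}} U346={{q,s},{p,q,s},{q,s,t}} U356={{p,q,s}} U456={{p,s},{p,q,s},{p,r,s}}
  U1234={{q,s},{p,q,s},{p,r,u},{q,s,t}} U1235={{p,q},{p,u},{p,q,s},{p,r,u}} U1236={{q,s},{p,q,s},{q,s,t}} U1245={{p,s},{p,q,s},{p,r,s},{p,r,u}} U1246={{s},{p,s},{q,s},{r,s},{s,t},{p,q,s},{p,r,s},{q,s,t}} U1256={{p,s},{p,q,s},{p,r,s}} U1345={{p,q,s},{p,r,u}} U1346={{q,s},{p,q,s},{q,s,t}} U1356={{p,q,s}} U1456={{p,s},{p,q,s},{p,r,s}} U2345={{p,q,s},{p,r,u}} U2346={{q,s},{p,q,s},{q,s,t}} U2356={{p,q,s}} U2456={{p,s},{p,q,s},{p,r,s}} U3456={{p,q,s}}
  U12345={{p,q,s},{p,r,u}} U12346={{q,s},{p,q,s},{q,s,t}} U12356={{p,q,s}} U12456={{p,s},{p,q,s},{p,r,s}} U13456={{p,q,s}} U23456={{p,q,s}}
  U123456={{p,q,s}}
components per intersection:
  U1: {{p},{s},{p,q},{p,r},{p,s},{p,u},{p,v},{q,s},{r,s},{s,t},{p,q,s},{p,r,s},{p,r,u},{q,s,t}}
  U2: {{q},{s},{p,q},{p,s},{q,s},{q,t},{r,s},{s,t},{p,q,s},{p,r,s},{q,s,t}} {{u},{p,u},{r,u},{u,v},{p,r,u}}
  U3: {{q},{p,q},{q,s},{q,t},{p,q,s},{q,s,t}} {{u},{p,u},{r,u},{u,v},{p,r,u}}
  U4: {{r},{s},{p,r},{p,s},{q,s},{r,s},{r,u},{s,t},{p,q,s},{p,r,s},{p,r,u},{q,s,t}}
  U5: {{p},{p,q},{p,r},{p,s},{p,u},{p,v},{p,q,s},{p,r,s},{p,r,u}}
  U6: {{s},{t},{p,s},{q,s},{q,t},{r,s},{s,t},{p,q,s},{p,r,s},{q,s,t}} {{v},{p,v},{u,v}}
  U12: {{s},{p,q},{p,s},{q,s},{r,s},{s,t},{p,q,s},{p,r,s},{q,s,t}} {{p,u},{p,r,u}}
  U13: {{p,q},{q,s},{p,q,s},{q,s,t}} {{p,u},{p,r,u}}
  U14: {{s},{p,r},{p,s},{q,s},{r,s},{s,t},{p,q,s},{p,r,s},{p,r,u},{q,s,t}}
  U15: {{p},{p,q},{p,r},{p,s},{p,u},{p,v},{p,q,s},{p,r,s},{p,r,u}}
  U16: {{s},{p,s},{q,s},{r,s},{s,t},{p,q,s},{p,r,s},{q,s,t}} {{p,v}}
  U23: {{q},{p,q},{q,s},{q,t},{p,q,s},{q,s,t}} {{u},{p,u},{r,u},{u,v},{p,r,u}}
  U24: {{s},{p,s},{q,s},{r,s},{s,t},{p,q,s},{p,r,s},{q,s,t}} {{r,u},{p,r,u}}
  U25: {{p,q},{p,s},{p,q,s},{p,r,s}} {{p,u},{p,r,u}}
  U26: {{s},{p,s},{q,s},{q,t},{r,s},{s,t},{p,q,s},{p,r,s},{q,s,t}} {{u,v}}
  U34: {{q,s},{p,q,s},{q,s,t}} {{r,u},{p,r,u}}
  U35: {{p,q},{p,q,s}} {{p,u},{p,r,u}}
  U36: {{q,s},{q,t},{p,q,s},{q,s,t}} {{u,v}}
  U45: {{p,r},{p,s},{p,q,s},{p,r,s},{p,r,u}}
  U46: {{s},{p,s},{q,s},{r,s},{s,t},{p,q,s},{p,r,s},{q,s,t}}
  U56: {{p,s},{p,q,s},{p,r,s}} {{p,v}}
  U123: {{p,q},{q,s},{p,q,s},{q,s,t}} {{p,u},{p,r,u}}
  U124: {{s},{p,s},{q,s},{r,s},{s,t},{p,q,s},{p,r,s},{q,s,t}} {{p,r,u}}
  U125: {{p,q},{p,s},{p,q,s},{p,r,s}} {{p,u},{p,r,u}}
  U126: {{s},{p,s},{q,s},{r,s},{s,t},{p,q,s},{p,r,s},{q,s,t}}
  U134: {{q,s},{p,q,s},{q,s,t}} {{p,r,u}}
  U135: {{p,q},{p,q,s}} {{p,u},{p,r,u}}
  U136: {{q,s},{p,q,s},{q,s,t}}
  U145: {{p,r},{p,s},{p,q,s},{p,r,s},{p,r,u}}
  U146: {{s},{p,s},{q,s},{r,s},{s,t},{p,q,s},{p,r,s},{q,s,t}}
  U156: {{p,s},{p,q,s},{p,r,s}} {{p,v}}
  U234: {{q,s},{p,q,s},{q,s,t}} {{r,u},{p,r,u}}
  U235: {{p,q},{p,q,s}} {{p,u},{p,r,u}}
  U236: {{q,s},{q,t},{p,q,s},{q,s,t}} {{u,v}}
  U245: {{p,s},{p,q,s},{p,r,s}} {{p,r,u}}
  U246: {{s},{p,s},{q,s},{r,s},{s,t},{p,q,s},{p,r,s},{q,s,t}}
  U256: {{p,s},{p,q,s},{p,r,s}}
  U345: {{p,q,s}} {{p,r,u}}
  U346: {{q,s},{p,q,s},{q,s,t}}
  U356: {{p,q,s}}
  U456: {{p,s},{p,q,s},{p,r,s}}
  U1234: {{q,s},{p,q,s},{q,s,t}} {{p,r,u}}
  U1235: {{p,q},{p,q,s}} {{p,u},{p,r,u}}
  U1236: {{q,s},{p,q,s},{q,s,t}}
  U1245: {{p,s},{p,q,s},{p,r,s}} {{p,r,u}}
  U1246: {{s},{p,s},{q,s},{r,s},{s,t},{p,q,s},{p,r,s},{q,s,t}}
  U1256: {{p,s},{p,q,s},{p,r,s}}
  U1345: {{p,q,s}} {{p,r,u}}
  U1346: {{q,s},{p,q,s},{q,s,t}}
  U1356: {{p,q,s}}
  U1456: {{p,s},{p,q,s},{p,r,s}}
  U2345: {{p,q,s}} {{p,r,u}}
  U2346: {{q,s},{p,q,s},{q,s,t}}
  U2356: {{p,q,s}}
  U2456: {{p,s},{p,q,s},{p,r,s}}
  U3456: {{p,q,s}}
  U12345: {{p,q,s}} {{p,r,u}}
  U12346: {{q,s},{p,q,s},{q,s,t}}
  U12356: {{p,q,s}}
  U12456: {{p,s},{p,q,s},{p,r,s}}
  U13456: {{p,q,s}}
  U23456: {{p,q,s}}
  U123456: {{p,q,s}}
C dims 9,26,31,20; δ0: rk 8, SNF 1^8; δ1: rk 17, SNF 1^17; δ2: rk 14, SNF 1^14
Ȟ^0 = (9 − 8) − 0 = 1, so Ȟ^0 ≅ Z
Ȟ^1 = (26 − 17) − 8 = 1, so Ȟ^1 ≅ Z
Ȟ^2 = (31 − 14) − 17 = 0, so Ȟ^2 ≅ 0

Ȟ^0(U;F) ≅ Z; Ȟ^1(U;F) ≅ Z; Ȟ^2(U;F) ≅ 0


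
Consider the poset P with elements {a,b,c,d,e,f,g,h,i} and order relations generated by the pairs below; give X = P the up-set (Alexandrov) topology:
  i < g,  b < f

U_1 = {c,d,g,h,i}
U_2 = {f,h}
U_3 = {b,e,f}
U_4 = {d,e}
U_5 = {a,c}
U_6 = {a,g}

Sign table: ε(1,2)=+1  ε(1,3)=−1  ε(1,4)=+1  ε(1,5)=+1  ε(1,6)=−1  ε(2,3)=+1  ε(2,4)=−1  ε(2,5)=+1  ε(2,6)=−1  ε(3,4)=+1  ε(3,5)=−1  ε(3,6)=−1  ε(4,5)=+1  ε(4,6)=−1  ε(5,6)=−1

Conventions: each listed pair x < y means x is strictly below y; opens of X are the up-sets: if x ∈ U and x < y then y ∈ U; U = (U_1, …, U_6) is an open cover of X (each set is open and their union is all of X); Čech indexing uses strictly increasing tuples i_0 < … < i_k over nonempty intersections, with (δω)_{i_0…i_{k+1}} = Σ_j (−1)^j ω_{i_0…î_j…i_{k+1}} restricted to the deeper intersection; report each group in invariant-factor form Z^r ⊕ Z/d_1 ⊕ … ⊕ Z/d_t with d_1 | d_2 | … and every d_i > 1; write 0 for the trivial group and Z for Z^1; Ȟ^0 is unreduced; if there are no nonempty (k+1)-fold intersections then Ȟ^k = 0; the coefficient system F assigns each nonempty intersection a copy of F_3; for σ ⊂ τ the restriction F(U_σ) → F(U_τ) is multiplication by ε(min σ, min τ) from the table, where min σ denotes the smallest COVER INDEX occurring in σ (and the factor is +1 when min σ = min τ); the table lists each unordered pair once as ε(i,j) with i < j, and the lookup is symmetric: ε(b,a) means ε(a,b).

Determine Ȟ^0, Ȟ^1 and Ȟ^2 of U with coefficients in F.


Ȟ^0 = Z/3, Ȟ^1 = Z/3 ⊕ Z/3, Ȟ^2 = 0

nerve of the cover:
  U12={h} U14={d} U15={c} U16={g} U23={f} U34={e} U56={a}
C dims 6,7; δ0: rk_F3 5
Ȟ^0 = (6 − 5) − 0 = 1, so Ȟ^0 ≅ Z/3
Ȟ^1 = (7 − 0) − 5 = 2, so Ȟ^1 ≅ Z/3 ⊕ Z/3
Ȟ^2 = (0 − 0) − 0 = 0, so Ȟ^2 ≅ 0


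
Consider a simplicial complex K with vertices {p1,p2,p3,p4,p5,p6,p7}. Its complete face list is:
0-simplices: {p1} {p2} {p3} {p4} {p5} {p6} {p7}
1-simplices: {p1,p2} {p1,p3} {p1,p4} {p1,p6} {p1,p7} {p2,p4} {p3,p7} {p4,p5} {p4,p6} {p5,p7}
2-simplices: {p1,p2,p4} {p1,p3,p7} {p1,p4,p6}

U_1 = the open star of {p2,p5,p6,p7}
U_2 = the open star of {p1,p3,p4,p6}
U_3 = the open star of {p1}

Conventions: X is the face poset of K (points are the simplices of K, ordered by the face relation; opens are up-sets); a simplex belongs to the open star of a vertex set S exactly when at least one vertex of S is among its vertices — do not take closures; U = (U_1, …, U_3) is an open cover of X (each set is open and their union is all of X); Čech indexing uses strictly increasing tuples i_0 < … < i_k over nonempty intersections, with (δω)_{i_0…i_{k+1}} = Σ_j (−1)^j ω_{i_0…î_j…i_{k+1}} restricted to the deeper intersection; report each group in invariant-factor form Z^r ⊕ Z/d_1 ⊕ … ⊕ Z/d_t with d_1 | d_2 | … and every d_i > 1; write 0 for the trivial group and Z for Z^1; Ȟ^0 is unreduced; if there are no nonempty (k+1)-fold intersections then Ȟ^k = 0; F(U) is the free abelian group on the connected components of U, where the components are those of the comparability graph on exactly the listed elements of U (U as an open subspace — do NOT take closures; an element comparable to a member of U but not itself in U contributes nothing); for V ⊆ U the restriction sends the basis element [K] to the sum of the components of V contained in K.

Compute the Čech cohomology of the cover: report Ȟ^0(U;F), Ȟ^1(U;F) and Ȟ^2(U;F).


nonempty intersections:
  U1={{p2},{p5},{p6},{p7},{p1,p2},{p1,p6},{p1,p7},{p2,p4},{p3,p7},{p4,p5},{p4,p6},{p5,p7},{p1,p2,p4},{p1,p3,p7},{p1,p4,p6}} U2={{p1},{p3},{p4},{p6},{p1,p2},{p1,p3},{p1,p4},{p1,p6},{p1,p7},{p2,p4},{p3,p7},{p4,p5},{p4,p6},{p1,p2,p4},{p1,p3,p7},{p1,p4,p6}} U3={{p1},{p1,p2},{p1,p3},{p1,p4},{p1,p6},{p1,p7},{p1,p2,p4},{p1,p3,p7},{p1,p4,p6}}
  U12={{p6},{p1,p2},{p1,p6},{p1,p7},{p2,p4},{p3,p7},{p4,p5},{p4,p6},{p1,p2,p4},{p1,p3,p7},{p1,p4,p6}} U13={{p1,p2},{p1,p6},{p1,p7},{p1,p2,p4},{p1,p3,p7},{p1,p4,p6}} U23={{p1},{p1,p2},{p1,p3},{p1,p4},{p1,p6},{p1,p7},{p1,p2,p4},{p1,p3,p7},{p1,p4,p6}}
  U123={{p1,p2},{p1,p6},{p1,p7},{p1,p2,p4},{p1,p3,p7},{p1,p4,p6}}
components per intersection:
  U1: {{p2},{p1,p2},{p2,p4},{p1,p2,p4}} {{p5},{p7},{p1,p7},{p3,p7},{p4,p5},{p5,p7},{p1,p3,p7}} {{p6},{p1,p6},{p4,p6},{p1,p4,p6}}
  U2: {{p1},{p3},{p4},{p6},{p1,p2},{p1,p3},{p1,p4},{p1,p6},{p1,p7},{p2,p4},{p3,p7},{p4,p5},{p4,p6},{p1,p2,p4},{p1,p3,p7},{p1,p4,p6}}
  U3: {{p1},{p1,p2},{p1,p3},{p1,p4},{p1,p6},{p1,p7},{p1,p2,p4},{p1,p3,p7},{p1,p4,p6}}
  U12: {{p6},{p1,p6},{p4,p6},{p1,p4,p6}} {{p1,p2},{p2,p4},{p1,p2,p4}} {{p1,p7},{p3,p7},{p1,p3,p7}} {{p4,p5}}
  U13: {{p1,p2},{p1,p2,p4}} {{p1,p6},{p1,p4,p6}} {{p1,p7},{p1,p3,p7}}
  U23: {{p1},{p1,p2},{p1,p3},{p1,p4},{p1,p6},{p1,p7},{p1,p2,p4},{p1,p3,p7},{p1,p4,p6}}
  U123: {{p1,p2},{p1,p2,p4}} {{p1,p6},{p1,p4,p6}} {{p1,p7},{p1,p3,p7}}
C dims 5,8,3; δ0: rk 4, SNF 1^4; δ1: rk 3, SNF 1^3
Ȟ^0: (5−4)−0=1 ⇒ Z
Ȟ^1: (8−3)−4=1 ⇒ Z
Ȟ^2: (3−0)−3=0 ⇒ 0

Ȟ^0 ≅ Z,  Ȟ^1 ≅ Z,  Ȟ^2 ≅ 0


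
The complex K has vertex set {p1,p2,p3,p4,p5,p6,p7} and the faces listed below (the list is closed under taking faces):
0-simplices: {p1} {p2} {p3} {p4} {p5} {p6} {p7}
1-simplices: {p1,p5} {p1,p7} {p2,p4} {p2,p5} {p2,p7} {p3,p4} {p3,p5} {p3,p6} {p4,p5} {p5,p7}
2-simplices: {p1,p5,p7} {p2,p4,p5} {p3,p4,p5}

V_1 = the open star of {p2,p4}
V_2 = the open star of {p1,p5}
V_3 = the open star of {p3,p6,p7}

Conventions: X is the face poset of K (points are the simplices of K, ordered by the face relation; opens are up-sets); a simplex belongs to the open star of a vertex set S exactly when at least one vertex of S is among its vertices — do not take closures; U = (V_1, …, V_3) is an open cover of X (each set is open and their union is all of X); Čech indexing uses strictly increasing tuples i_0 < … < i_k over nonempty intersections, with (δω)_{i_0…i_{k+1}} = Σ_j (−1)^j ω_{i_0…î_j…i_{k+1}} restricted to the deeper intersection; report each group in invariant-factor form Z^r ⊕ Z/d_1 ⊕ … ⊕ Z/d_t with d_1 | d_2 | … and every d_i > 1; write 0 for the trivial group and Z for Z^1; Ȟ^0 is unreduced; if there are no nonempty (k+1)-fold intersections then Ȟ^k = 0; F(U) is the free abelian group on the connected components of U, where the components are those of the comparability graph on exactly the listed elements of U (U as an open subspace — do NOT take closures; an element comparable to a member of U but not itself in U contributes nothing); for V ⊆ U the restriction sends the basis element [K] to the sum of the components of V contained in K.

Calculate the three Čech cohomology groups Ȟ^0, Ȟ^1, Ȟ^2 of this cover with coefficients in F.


Ȟ^0 = Z; Ȟ^1 = Z; Ȟ^2 = 0

nonempty overlaps:
  V1={{p2},{p4},{p2,p4},{p2,p5},{p2,p7},{p3,p4},{p4,p5},{p2,p4,p5},{p3,p4,p5}} V2={{p1},{p5},{p1,p5},{p1,p7},{p2,p5},{p3,p5},{p4,p5},{p5,p7},{p1,p5,p7},{p2,p4,p5},{p3,p4,p5}} V3={{p3},{p6},{p7},{p1,p7},{p2,p7},{p3,p4},{p3,p5},{p3,p6},{p5,p7},{p1,p5,p7},{p3,p4,p5}}
  V12={{p2,p5},{p4,p5},{p2,p4,p5},{p3,p4,p5}} V13={{p2,p7},{p3,p4},{p3,p4,p5}} V23={{p1,p7},{p3,p5},{p5,p7},{p1,p5,p7},{p3,p4,p5}}
  V123={{p3,p4,p5}}
components per intersection:
  V1: {{p2},{p4},{p2,p4},{p2,p5},{p2,p7},{p3,p4},{p4,p5},{p2,p4,p5},{p3,p4,p5}}
  V2: {{p1},{p5},{p1,p5},{p1,p7},{p2,p5},{p3,p5},{p4,p5},{p5,p7},{p1,p5,p7},{p2,p4,p5},{p3,p4,p5}}
  V3: {{p3},{p6},{p3,p4},{p3,p5},{p3,p6},{p3,p4,p5}} {{p7},{p1,p7},{p2,p7},{p5,p7},{p1,p5,p7}}
  V12: {{p2,p5},{p4,p5},{p2,p4,p5},{p3,p4,p5}}
  V13: {{p2,p7}} {{p3,p4},{p3,p4,p5}}
  V23: {{p1,p7},{p5,p7},{p1,p5,p7}} {{p3,p5},{p3,p4,p5}}
  V123: {{p3,p4,p5}}
C dims 4,5,1; δ0: rk 3, SNF 1^3; δ1: rk 1, SNF 1^1
degree 0: 4−3−0 = 1 → Ȟ^0 ≅ Z
degree 1: 5−1−3 = 1 → Ȟ^1 ≅ Z
degree 2: 1−0−1 = 0 → Ȟ^2 ≅ 0


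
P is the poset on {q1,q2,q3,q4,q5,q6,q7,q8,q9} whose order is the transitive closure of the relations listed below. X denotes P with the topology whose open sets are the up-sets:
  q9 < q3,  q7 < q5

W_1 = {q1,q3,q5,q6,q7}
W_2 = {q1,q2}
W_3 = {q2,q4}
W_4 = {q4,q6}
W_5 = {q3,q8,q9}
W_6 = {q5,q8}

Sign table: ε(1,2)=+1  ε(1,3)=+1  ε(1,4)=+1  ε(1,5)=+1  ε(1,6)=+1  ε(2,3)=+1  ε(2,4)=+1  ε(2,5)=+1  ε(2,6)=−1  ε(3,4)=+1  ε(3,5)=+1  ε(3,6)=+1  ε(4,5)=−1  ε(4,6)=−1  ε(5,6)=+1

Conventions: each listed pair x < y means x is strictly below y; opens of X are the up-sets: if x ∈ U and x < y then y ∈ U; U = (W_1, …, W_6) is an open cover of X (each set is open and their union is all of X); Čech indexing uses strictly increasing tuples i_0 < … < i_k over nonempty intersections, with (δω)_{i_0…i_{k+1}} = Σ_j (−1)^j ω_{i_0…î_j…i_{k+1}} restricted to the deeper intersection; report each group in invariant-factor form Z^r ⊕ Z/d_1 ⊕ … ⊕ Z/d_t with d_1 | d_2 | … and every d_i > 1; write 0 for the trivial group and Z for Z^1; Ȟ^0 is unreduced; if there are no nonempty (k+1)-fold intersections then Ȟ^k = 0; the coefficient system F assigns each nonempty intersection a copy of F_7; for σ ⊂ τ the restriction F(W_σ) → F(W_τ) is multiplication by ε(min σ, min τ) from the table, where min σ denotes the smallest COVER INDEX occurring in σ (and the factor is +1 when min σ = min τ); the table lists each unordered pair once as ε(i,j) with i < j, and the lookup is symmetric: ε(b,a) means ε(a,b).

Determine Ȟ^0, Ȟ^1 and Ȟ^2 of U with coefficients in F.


intersection data:
  W12={q1} W14={q6} W15={q3} W16={q5} W23={q2} W34={q4} W56={q8}
C dims 6,7; δ0: rk_F7 5
Ȟ^0 = (6 − 5) − 0 = 1, so Ȟ^0 ≅ Z/7
Ȟ^1 = (7 − 0) − 5 = 2, so Ȟ^1 ≅ Z/7 ⊕ Z/7
Ȟ^2 = (0 − 0) − 0 = 0, so Ȟ^2 ≅ 0

Ȟ^0 ≅ Z/7, Ȟ^1 ≅ Z/7 ⊕ Z/7, Ȟ^2 ≅ 0


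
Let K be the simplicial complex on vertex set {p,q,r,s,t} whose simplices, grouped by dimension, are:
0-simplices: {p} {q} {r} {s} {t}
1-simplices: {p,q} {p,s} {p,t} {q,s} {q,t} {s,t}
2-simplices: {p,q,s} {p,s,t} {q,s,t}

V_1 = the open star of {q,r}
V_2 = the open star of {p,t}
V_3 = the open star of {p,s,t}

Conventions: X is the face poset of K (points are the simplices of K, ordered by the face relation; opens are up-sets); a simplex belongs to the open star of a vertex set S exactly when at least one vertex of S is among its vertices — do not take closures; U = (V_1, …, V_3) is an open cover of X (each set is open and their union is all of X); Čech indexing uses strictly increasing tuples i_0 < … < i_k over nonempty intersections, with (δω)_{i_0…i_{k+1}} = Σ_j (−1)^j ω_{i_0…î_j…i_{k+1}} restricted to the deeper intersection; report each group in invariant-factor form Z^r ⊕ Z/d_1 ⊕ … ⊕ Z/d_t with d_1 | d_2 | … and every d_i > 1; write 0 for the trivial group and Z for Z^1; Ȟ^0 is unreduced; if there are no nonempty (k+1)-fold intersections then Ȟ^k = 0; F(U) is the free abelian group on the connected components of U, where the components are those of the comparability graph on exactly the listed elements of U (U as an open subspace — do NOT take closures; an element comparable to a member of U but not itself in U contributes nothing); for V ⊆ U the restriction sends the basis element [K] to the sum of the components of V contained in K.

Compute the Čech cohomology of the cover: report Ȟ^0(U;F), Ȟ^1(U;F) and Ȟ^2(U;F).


nonempty intersections:
  V1={{q},{r},{p,q},{q,s},{q,t},{p,q,s},{q,s,t}} V2={{p},{t},{p,q},{p,s},{p,t},{q,t},{s,t},{p,q,s},{p,s,t},{q,s,t}} V3={{p},{s},{t},{p,q},{p,s},{p,t},{q,s},{q,t},{s,t},{p,q,s},{p,s,t},{q,s,t}}
  V12={{p,q},{q,t},{p,q,s},{q,s,t}} V13={{p,q},{q,s},{q,t},{p,q,s},{q,s,t}} V23={{p},{t},{p,q},{p,s},{p,t},{q,t},{s,t},{p,q,s},{p,s,t},{q,s,t}}
  V123={{p,q},{q,t},{p,q,s},{q,s,t}}
components per intersection:
  V1: {{q},{p,q},{q,s},{q,t},{p,q,s},{q,s,t}} {{r}}
  V2: {{p},{t},{p,q},{p,s},{p,t},{q,t},{s,t},{p,q,s},{p,s,t},{q,s,t}}
  V3: {{p},{s},{t},{p,q},{p,s},{p,t},{q,s},{q,t},{s,t},{p,q,s},{p,s,t},{q,s,t}}
  V12: {{p,q},{p,q,s}} {{q,t},{q,s,t}}
  V13: {{p,q},{q,s},{q,t},{p,q,s},{q,s,t}}
  V23: {{p},{t},{p,q},{p,s},{p,t},{q,t},{s,t},{p,q,s},{p,s,t},{q,s,t}}
  V123: {{p,q},{p,q,s}} {{q,t},{q,s,t}}
C dims 4,4,2; δ0: rk 2, SNF 1^2; δ1: rk 2, SNF 1^2
Ȟ^0: (4−2)−0=2 ⇒ Z^2
Ȟ^1: (4−2)−2=0 ⇒ 0
Ȟ^2: (2−0)−2=0 ⇒ 0

Ȟ^0 ≅ Z^2, Ȟ^1 ≅ 0, Ȟ^2 ≅ 0
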